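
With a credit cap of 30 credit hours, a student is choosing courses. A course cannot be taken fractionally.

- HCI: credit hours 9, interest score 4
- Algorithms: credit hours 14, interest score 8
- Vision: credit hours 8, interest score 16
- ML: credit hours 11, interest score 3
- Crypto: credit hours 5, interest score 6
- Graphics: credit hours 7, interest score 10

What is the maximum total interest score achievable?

Allowing fractional choices, the relaxed optimum would be about 37.7, but courses are indivisible.
HCI + Vision + Crypto + Graphics: credit hours 9 + 8 + 5 + 7 = 29 ≤ 30, interest score 4 + 16 + 6 + 10 = 36.
Algorithms + Vision + Graphics: credit hours 14 + 8 + 7 = 29 ≤ 30, interest score 8 + 16 + 10 = 34.
Vision + Crypto + Graphics: credit hours 8 + 5 + 7 = 20 ≤ 30, interest score 16 + 6 + 10 = 32.
Best is HCI, Vision, Crypto, and Graphics with total interest score 36.

36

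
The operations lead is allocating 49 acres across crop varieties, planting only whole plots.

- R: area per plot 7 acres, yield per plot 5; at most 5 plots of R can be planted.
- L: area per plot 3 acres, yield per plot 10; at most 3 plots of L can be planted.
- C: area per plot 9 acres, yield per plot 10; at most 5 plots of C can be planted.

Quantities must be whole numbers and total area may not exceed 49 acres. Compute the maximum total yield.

70

L has the best ratio (10/3); taking only L gives at most 3×10 = 30 (stopped by the supply cap of 3).
Mixing does better — 3×L and 4×C: area 45 ≤ 49, yield 3·10 + 4·10 = 70.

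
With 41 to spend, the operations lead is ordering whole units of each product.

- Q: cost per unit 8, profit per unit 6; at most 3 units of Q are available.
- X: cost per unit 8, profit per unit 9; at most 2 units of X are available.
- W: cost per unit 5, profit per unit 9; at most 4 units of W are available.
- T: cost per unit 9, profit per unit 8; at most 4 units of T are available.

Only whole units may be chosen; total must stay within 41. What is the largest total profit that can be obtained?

54

Take 2×X and 4×W: cost 36 ≤ 41, profit 2·9 + 4·9 = 54.
W has the best ratio (9/5) and is taken to its limit of 4; remaining capacity is filled optimally with the others.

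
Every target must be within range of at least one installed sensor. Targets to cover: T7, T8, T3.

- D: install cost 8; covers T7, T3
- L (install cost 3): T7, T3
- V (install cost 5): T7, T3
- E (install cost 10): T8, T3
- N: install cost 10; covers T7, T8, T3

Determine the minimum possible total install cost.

The greedy cost-per-new-target heuristic would pick L and E for 13, but a cheaper cover exists.
N alone covers T7, T8, T3 — every target.
Total install cost: 10.
No cover costs less than 10.

10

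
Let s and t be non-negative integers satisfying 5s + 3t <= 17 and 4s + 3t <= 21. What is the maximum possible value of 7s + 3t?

21

Relaxing integrality, the LP optimum is 23.80 at (s,t) = (3.4, 0), which is not an integer point.
(s,t)=(3,0): 5·3+3·0=15≤17, 4·3+3·0=12≤21, objective 21.
(s,t)=(2,1): 5·2+3·1=13≤17, 4·2+3·1=11≤21, objective 17.
The best lattice point is (3,0), giving 21.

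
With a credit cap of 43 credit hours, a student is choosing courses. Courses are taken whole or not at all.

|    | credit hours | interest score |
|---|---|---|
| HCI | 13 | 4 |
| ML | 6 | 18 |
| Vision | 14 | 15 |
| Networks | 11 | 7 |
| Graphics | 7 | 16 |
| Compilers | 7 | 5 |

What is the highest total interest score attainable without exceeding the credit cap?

Allowing fractional choices, the relaxed optimum would be about 59.7, but courses are indivisible.
ML + Vision + Networks + Graphics: credit hours 6 + 14 + 11 + 7 = 38 ≤ 43, interest score 18 + 15 + 7 + 16 = 56.
ML + Vision + Graphics + Compilers: credit hours 6 + 14 + 7 + 7 = 34 ≤ 43, interest score 18 + 15 + 16 + 5 = 54.
HCI + ML + Vision + Graphics: credit hours 13 + 6 + 14 + 7 = 40 ≤ 43, interest score 4 + 18 + 15 + 16 = 53.
Best is ML, Vision, Networks, and Graphics with total interest score 56.

56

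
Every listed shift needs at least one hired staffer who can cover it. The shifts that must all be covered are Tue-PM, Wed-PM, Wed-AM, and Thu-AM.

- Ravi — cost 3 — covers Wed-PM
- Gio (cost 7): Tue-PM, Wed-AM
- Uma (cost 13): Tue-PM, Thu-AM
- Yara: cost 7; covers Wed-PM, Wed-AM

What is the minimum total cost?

20

Choose Uma and Yara: together they cover Tue-PM, Wed-PM, Wed-AM, Thu-AM — every shift.
Total cost: 13 + 7 = 20.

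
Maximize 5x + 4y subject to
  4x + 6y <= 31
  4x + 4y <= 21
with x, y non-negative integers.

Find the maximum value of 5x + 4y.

25

Relaxing integrality, the LP optimum is 26.25 at (x,y) = (5.25, 0), which is not an integer point.
(x,y)=(5,0): 4·5+6·0=20≤31, 4·5+4·0=20≤21, objective 25.
(x,y)=(4,1): 4·4+6·1=22≤31, 4·4+4·1=20≤21, objective 24.
(x,y)=(4,0): 4·4+6·0=16≤31, 4·4+4·0=16≤21, objective 20.
No feasible integer point exceeds 25.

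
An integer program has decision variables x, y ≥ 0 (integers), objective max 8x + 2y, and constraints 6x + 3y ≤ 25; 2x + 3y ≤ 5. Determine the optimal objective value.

16

The continuous relaxation peaks at (2.5, 0) with value 20.00; rounding to a feasible lattice point costs some objective.
(x,y)=(2,0): 6·2+3·0=12≤25, 2·2+3·0=4≤5, objective 16.
(x,y)=(1,1): 6·1+3·1=9≤25, 2·1+3·1=5≤5, objective 10.
(x,y)=(1,0): 6·1+3·0=6≤25, 2·1+3·0=2≤5, objective 8.
No feasible integer point exceeds 16.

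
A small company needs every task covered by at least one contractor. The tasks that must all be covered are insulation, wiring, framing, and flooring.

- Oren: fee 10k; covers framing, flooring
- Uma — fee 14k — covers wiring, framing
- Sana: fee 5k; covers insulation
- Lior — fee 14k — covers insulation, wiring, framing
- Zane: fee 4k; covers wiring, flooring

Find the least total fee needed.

This is a weighted set-cover instance.
The greedy cost-per-new-task heuristic would pick Zane, Sana, and Oren for 19, but a cheaper cover exists.
Choose Lior and Zane: together they cover insulation, wiring, framing, flooring — every task.
Total fee: 14 + 4 = 18.
No cover costs less than 18.

18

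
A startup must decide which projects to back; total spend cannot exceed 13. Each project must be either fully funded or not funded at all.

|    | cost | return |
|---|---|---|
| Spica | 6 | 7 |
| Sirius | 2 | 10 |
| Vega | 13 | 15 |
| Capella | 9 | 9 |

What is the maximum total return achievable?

19

This is an integer program with binary decision variables.
Take Sirius and Capella: cost 2 + 9 = 11 ≤ 13, return 10 + 9 = 19.
No other feasible combination does better.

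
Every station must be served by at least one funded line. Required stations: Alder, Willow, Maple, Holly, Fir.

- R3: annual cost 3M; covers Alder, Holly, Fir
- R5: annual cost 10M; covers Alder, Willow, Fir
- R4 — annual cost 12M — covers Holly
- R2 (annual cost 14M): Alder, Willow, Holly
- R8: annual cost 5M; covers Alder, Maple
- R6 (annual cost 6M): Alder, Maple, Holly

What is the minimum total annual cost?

16

The greedy cost-per-new-station heuristic would pick R3, R8, and R5 for 18, but a cheaper cover exists.
Choose R5 and R6: together they cover Alder, Willow, Maple, Holly, Fir — every station.
Total annual cost: 10 + 6 = 16.
No cover costs less than 16.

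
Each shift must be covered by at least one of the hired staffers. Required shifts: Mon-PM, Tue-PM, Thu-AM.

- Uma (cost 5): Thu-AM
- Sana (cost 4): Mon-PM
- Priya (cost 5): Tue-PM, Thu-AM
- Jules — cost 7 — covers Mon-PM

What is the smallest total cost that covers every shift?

This is a weighted set-cover instance.
Choose Sana and Priya: together they cover Mon-PM, Tue-PM, Thu-AM — every shift.
Total cost: 4 + 5 = 9.
No cover costs less than 9.

9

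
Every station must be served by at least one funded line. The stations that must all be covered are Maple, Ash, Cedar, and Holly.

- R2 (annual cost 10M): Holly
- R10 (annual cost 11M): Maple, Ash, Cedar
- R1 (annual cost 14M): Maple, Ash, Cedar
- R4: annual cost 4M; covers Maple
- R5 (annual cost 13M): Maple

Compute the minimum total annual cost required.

Choose R2 and R10: together they cover Maple, Ash, Cedar, Holly — every station.
Total annual cost: 10 + 11 = 21.

21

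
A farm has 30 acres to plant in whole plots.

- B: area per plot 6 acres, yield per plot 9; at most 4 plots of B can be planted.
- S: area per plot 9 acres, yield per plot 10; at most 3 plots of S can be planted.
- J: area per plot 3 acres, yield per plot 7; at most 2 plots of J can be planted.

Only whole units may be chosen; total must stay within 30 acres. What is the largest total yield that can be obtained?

Take 4×B and 2×J: area 30 ≤ 30, yield 4·9 + 2·7 = 50.
J has the best ratio (7/3) and is taken to its limit of 2; remaining capacity is filled optimally with the others.

50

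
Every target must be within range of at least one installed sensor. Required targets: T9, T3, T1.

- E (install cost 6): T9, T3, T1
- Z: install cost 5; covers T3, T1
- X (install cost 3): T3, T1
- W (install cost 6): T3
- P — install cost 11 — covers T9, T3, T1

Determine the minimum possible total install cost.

6

E alone covers T9, T3, T1 — every target.
Total install cost: 6.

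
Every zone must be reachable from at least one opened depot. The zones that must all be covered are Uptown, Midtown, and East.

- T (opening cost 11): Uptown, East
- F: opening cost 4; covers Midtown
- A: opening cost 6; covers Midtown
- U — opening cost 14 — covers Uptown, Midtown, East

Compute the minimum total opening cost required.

14

This is an integer covering problem.
The greedy cost-per-new-zone heuristic would pick F and T for 15, but a cheaper cover exists.
U alone covers Uptown, Midtown, East — every zone.
Total opening cost: 14.
No cover costs less than 14.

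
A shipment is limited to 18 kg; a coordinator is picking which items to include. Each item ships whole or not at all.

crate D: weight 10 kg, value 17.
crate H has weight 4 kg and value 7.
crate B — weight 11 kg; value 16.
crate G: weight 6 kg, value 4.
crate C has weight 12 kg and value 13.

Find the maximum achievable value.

24

Allowing fractional choices, the relaxed optimum would be about 29.8, but items are indivisible.
crate H + crate B: weight 4 + 11 = 15 ≤ 18, value 7 + 16 = 23.
crate D + crate H: weight 10 + 4 = 14 ≤ 18, value 17 + 7 = 24.
crate D + crate G: weight 10 + 6 = 16 ≤ 18, value 17 + 4 = 21.
Best is crate D and crate H with total value 24.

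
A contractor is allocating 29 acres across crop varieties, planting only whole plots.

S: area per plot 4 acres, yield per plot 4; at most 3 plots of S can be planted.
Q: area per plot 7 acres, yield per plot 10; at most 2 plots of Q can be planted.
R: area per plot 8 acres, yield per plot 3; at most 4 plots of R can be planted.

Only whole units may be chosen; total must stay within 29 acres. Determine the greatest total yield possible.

This is a bounded integer knapsack.
Take 3×S and 2×Q: area 26 ≤ 29, yield 3·4 + 2·10 = 32.
Q has the best ratio (10/7) and is taken to its limit of 2; remaining capacity is filled optimally with the others.

32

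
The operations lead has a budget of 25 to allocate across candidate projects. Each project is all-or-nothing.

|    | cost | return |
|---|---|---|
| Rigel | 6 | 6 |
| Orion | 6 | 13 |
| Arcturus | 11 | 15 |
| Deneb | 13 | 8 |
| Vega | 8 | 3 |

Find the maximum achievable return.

34

Take Rigel, Orion, and Arcturus: cost 6 + 6 + 11 = 23 ≤ 25, return 6 + 13 + 15 = 34.
No other feasible combination does better.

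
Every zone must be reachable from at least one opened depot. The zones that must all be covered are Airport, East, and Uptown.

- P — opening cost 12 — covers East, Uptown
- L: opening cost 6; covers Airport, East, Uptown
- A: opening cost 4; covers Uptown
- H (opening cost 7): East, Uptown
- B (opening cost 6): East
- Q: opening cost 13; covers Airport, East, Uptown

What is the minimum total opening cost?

L alone covers Airport, East, Uptown — every zone.
Total opening cost: 6.

6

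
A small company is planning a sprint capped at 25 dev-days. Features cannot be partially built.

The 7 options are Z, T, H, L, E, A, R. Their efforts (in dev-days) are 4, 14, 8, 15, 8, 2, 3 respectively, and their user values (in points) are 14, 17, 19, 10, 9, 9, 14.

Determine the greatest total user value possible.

65

Allowing fractional choices, the relaxed optimum would be about 65.7, but features are indivisible.
Z + H + E + A + R: effort 4 + 8 + 8 + 2 + 3 = 25 ≤ 25, user value 14 + 19 + 9 + 9 + 14 = 65.
Z + H + E + R: effort 4 + 8 + 8 + 3 = 23 ≤ 25, user value 14 + 19 + 9 + 14 = 56.
Z + H + A + R: effort 4 + 8 + 2 + 3 = 17 ≤ 25, user value 14 + 19 + 9 + 14 = 56.
Best is Z, H, E, A, and R with total user value 65.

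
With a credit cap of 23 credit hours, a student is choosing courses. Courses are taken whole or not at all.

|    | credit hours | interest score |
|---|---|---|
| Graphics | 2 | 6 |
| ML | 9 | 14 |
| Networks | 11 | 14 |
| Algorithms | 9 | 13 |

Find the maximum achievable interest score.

Allowing fractional choices, the relaxed optimum would be about 36.8, but courses are indivisible.
Graphics + ML + Networks: credit hours 2 + 9 + 11 = 22 ≤ 23, interest score 6 + 14 + 14 = 34.
Graphics + Networks + Algorithms: credit hours 2 + 11 + 9 = 22 ≤ 23, interest score 6 + 14 + 13 = 33.
Graphics + ML + Algorithms: credit hours 2 + 9 + 9 = 20 ≤ 23, interest score 6 + 14 + 13 = 33.
Best is Graphics, ML, and Networks with total interest score 34.

34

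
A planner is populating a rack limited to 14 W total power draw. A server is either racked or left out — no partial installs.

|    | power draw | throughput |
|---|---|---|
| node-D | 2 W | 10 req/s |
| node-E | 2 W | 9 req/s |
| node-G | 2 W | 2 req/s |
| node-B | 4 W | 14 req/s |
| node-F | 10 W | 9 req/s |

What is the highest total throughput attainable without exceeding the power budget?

35

Allowing fractional choices, the relaxed optimum would be about 38.6, but servers are indivisible.
node-D + node-E + node-F: power draw 2 + 2 + 10 = 14 ≤ 14, throughput 10 + 9 + 9 = 28.
node-D + node-E + node-B: power draw 2 + 2 + 4 = 8 ≤ 14, throughput 10 + 9 + 14 = 33.
node-D + node-E + node-G + node-B: power draw 2 + 2 + 2 + 4 = 10 ≤ 14, throughput 10 + 9 + 2 + 14 = 35.
Best is node-D, node-E, node-G, and node-B with total throughput 35.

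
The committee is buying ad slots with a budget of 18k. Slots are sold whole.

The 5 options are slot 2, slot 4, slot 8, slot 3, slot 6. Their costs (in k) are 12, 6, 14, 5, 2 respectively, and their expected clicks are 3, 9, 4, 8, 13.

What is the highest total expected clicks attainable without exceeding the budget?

Allowing fractional choices, the relaxed optimum would be about 31.4, but ad slots are indivisible.
slot 4 + slot 6: cost 6 + 2 = 8 ≤ 18, expected clicks 9 + 13 = 22.
slot 4 + slot 3 + slot 6: cost 6 + 5 + 2 = 13 ≤ 18, expected clicks 9 + 8 + 13 = 30.
slot 3 + slot 6: cost 5 + 2 = 7 ≤ 18, expected clicks 8 + 13 = 21.
Best is slot 4, slot 3, and slot 6 with total expected clicks 30.

30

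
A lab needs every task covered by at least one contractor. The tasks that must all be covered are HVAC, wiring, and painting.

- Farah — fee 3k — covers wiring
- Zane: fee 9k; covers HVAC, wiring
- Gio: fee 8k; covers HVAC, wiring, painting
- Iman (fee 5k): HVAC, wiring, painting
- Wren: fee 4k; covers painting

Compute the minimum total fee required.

5

Iman alone covers HVAC, wiring, painting — every task.
Total fee: 5.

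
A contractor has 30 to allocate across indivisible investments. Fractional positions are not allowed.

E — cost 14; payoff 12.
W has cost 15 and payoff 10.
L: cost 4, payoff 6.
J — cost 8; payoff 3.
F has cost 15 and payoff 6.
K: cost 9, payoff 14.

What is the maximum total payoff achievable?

32

This is a 0-1 knapsack instance.
E + K: cost 14 + 9 = 23 ≤ 30, payoff 12 + 14 = 26.
W + L + K: cost 15 + 4 + 9 = 28 ≤ 30, payoff 10 + 6 + 14 = 30.
E + L + K: cost 14 + 4 + 9 = 27 ≤ 30, payoff 12 + 6 + 14 = 32.
Best is E, L, and K with total payoff 32.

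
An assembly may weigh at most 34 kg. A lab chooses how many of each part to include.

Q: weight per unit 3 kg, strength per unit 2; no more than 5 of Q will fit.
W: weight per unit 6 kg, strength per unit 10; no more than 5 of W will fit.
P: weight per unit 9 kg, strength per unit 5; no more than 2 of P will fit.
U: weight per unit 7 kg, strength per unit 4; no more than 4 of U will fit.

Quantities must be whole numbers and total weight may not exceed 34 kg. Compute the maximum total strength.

52

5×W: weight 30 ≤ 34, strength 5·10 = 50.
1×Q and 5×W: weight 33 ≤ 34, strength 1·2 + 5·10 = 52.
Best is 52.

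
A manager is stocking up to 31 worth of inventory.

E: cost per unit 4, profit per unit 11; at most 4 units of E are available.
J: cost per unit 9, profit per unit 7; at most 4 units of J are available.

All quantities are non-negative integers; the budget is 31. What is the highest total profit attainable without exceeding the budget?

51

E has the best ratio (11/4); taking only E gives at most 4×11 = 44 (stopped by the supply cap of 4).
Mixing does better — 4×E and 1×J: cost 25 ≤ 31, profit 4·11 + 1·7 = 51.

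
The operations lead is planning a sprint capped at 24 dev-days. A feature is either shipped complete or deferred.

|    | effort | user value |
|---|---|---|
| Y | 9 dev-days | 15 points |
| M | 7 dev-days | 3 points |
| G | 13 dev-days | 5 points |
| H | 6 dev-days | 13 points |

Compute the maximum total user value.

Allowing fractional choices, the relaxed optimum would be about 31.8, but features are indivisible.
Y + G: effort 9 + 13 = 22 ≤ 24, user value 15 + 5 = 20.
Y + H: effort 9 + 6 = 15 ≤ 24, user value 15 + 13 = 28.
Y + M + H: effort 9 + 7 + 6 = 22 ≤ 24, user value 15 + 3 + 13 = 31.
Best is Y, M, and H with total user value 31.

31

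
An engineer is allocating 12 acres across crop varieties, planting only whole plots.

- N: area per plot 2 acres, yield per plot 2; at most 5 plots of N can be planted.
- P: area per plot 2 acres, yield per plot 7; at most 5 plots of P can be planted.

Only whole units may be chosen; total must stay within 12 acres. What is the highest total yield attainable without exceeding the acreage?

P has the best ratio (7/2); taking only P gives at most 5×7 = 35 (stopped by the supply cap of 5).
Mixing does better — 1×N and 5×P: area 12 ≤ 12, yield 1·2 + 5·7 = 37.

37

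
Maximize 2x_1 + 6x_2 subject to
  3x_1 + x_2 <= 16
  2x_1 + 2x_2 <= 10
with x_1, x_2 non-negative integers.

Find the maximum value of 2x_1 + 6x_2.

30

(x_1,x_2)=(0,5): 3·0+1·5=5≤16, 2·0+2·5=10≤10, objective 30.
(x_1,x_2)=(1,4): 3·1+1·4=7≤16, 2·1+2·4=10≤10, objective 26.
(x_1,x_2)=(0,4): 3·0+1·4=4≤16, 2·0+2·4=8≤10, objective 24.
No feasible integer point exceeds 30.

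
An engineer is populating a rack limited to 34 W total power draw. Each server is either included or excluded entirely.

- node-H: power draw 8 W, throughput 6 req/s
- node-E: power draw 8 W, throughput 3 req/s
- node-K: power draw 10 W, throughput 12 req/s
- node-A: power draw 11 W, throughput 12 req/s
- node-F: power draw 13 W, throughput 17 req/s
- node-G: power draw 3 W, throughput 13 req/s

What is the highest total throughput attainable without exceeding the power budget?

node-H + node-K + node-F + node-G: power draw 8 + 10 + 13 + 3 = 34 ≤ 34, throughput 6 + 12 + 17 + 13 = 48.
node-E + node-K + node-F + node-G: power draw 8 + 10 + 13 + 3 = 34 ≤ 34, throughput 3 + 12 + 17 + 13 = 45.
Best is node-H, node-K, node-F, and node-G with total throughput 48.

48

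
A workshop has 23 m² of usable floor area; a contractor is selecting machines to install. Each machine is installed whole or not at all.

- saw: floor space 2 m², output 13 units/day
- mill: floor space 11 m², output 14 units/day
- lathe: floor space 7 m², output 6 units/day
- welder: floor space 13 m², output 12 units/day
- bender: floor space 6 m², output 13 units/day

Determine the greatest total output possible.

40

Allowing fractional choices, the relaxed optimum would be about 43.7, but machines are indivisible.
saw + mill + bender: floor space 2 + 11 + 6 = 19 ≤ 23, output 13 + 14 + 13 = 40.
saw + welder + bender: floor space 2 + 13 + 6 = 21 ≤ 23, output 13 + 12 + 13 = 38.
saw + mill + lathe: floor space 2 + 11 + 7 = 20 ≤ 23, output 13 + 14 + 6 = 33.
Best is saw, mill, and bender with total output 40.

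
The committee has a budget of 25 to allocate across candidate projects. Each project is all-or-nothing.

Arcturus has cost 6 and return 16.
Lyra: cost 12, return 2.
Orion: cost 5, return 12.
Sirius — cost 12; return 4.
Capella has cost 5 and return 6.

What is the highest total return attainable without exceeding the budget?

34

Allowing fractional choices, the relaxed optimum would be about 37.0, but projects are indivisible.
Arcturus + Orion + Sirius: cost 6 + 5 + 12 = 23 ≤ 25, return 16 + 12 + 4 = 32.
Arcturus + Orion + Capella: cost 6 + 5 + 5 = 16 ≤ 25, return 16 + 12 + 6 = 34.
Arcturus + Lyra + Orion: cost 6 + 12 + 5 = 23 ≤ 25, return 16 + 2 + 12 = 30.
Best is Arcturus, Orion, and Capella with total return 34.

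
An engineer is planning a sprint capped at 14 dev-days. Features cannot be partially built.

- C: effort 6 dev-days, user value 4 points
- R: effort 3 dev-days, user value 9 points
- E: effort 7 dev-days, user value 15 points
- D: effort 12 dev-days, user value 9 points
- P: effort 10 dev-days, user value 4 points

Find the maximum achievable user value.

24

Allowing fractional choices, the relaxed optimum would be about 27.0, but features are indivisible.
R + E: effort 3 + 7 = 10 ≤ 14, user value 9 + 15 = 24.
E: effort 7 ≤ 14, user value 15.
C + E: effort 6 + 7 = 13 ≤ 14, user value 4 + 15 = 19.
Best is R and E with total user value 24.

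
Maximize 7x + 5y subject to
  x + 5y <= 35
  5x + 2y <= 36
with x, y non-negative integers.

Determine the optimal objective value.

(x,y)=(5,5) is feasible, giving 60.
(x,y)=(4,6) is feasible, giving 58.
(x,y)=(5,4) is feasible, giving 55.
Maximum is 60 at (x,y)=(5,5).

60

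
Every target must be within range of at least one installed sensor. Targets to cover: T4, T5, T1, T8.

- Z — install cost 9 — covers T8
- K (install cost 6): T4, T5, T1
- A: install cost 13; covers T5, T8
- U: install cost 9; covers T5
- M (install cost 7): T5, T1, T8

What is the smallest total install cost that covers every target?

Choose K and M: together they cover T4, T5, T1, T8 — every target.
Total install cost: 6 + 7 = 13.
No cover costs less than 13.

13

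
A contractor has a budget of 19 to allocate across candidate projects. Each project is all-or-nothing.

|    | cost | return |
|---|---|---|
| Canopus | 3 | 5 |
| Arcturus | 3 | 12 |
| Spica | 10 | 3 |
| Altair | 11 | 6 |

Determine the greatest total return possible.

Treat it as a binary knapsack problem.
Canopus + Arcturus + Altair: cost 3 + 3 + 11 = 17 ≤ 19, return 5 + 12 + 6 = 23.
Arcturus + Altair: cost 3 + 11 = 14 ≤ 19, return 12 + 6 = 18.
Canopus + Arcturus + Spica: cost 3 + 3 + 10 = 16 ≤ 19, return 5 + 12 + 3 = 20.
Best is Canopus, Arcturus, and Altair with total return 23.

23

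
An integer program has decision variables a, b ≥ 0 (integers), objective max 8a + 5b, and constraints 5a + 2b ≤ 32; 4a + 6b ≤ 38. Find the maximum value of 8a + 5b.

The continuous relaxation peaks at (5.27, 2.82) with value 56.27; rounding to a feasible lattice point costs some objective.
(a,b)=(5,3): 5·5+2·3=31≤32, 4·5+6·3=38≤38, objective 55.
(a,b)=(6,1): 5·6+2·1=32≤32, 4·6+6·1=30≤38, objective 53.
(a,b)=(5,2): 5·5+2·2=29≤32, 4·5+6·2=32≤38, objective 50.
(a,b)=(4,3): 5·4+2·3=26≤32, 4·4+6·3=34≤38, objective 47.
The best lattice point is (5,3), giving 55.

55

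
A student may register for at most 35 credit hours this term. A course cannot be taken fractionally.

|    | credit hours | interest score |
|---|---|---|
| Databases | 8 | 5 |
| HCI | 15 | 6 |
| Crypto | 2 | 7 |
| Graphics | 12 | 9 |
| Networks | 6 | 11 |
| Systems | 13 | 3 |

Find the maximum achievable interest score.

33

Treat it as a binary knapsack problem.
Allowing fractional choices, the relaxed optimum would be about 34.8, but courses are indivisible.
Crypto + Graphics + Networks + Systems: credit hours 2 + 12 + 6 + 13 = 33 ≤ 35, interest score 7 + 9 + 11 + 3 = 30.
HCI + Crypto + Graphics + Networks: credit hours 15 + 2 + 12 + 6 = 35 ≤ 35, interest score 6 + 7 + 9 + 11 = 33.
Databases + Crypto + Graphics + Networks: credit hours 8 + 2 + 12 + 6 = 28 ≤ 35, interest score 5 + 7 + 9 + 11 = 32.
Best is HCI, Crypto, Graphics, and Networks with total interest score 33.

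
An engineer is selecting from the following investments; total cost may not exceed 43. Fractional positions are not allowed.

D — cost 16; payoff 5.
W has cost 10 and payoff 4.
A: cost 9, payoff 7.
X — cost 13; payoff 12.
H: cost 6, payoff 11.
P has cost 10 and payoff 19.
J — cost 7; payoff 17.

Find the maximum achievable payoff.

59

W + A + H + P + J: cost 10 + 9 + 6 + 10 + 7 = 42 ≤ 43, payoff 4 + 7 + 11 + 19 + 17 = 58.
X + H + P + J: cost 13 + 6 + 10 + 7 = 36 ≤ 43, payoff 12 + 11 + 19 + 17 = 59.
A + X + P + J: cost 9 + 13 + 10 + 7 = 39 ≤ 43, payoff 7 + 12 + 19 + 17 = 55.
Best is X, H, P, and J with total payoff 59.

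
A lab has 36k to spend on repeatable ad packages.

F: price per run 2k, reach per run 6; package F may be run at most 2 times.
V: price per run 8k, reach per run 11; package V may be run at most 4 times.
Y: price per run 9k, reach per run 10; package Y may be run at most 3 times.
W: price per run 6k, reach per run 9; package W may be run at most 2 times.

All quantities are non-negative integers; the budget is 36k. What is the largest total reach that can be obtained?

56

Take 2×F and 4×V: price 36 ≤ 36, reach 2·6 + 4·11 = 56.
F has the best ratio (6/2) and is taken to its limit of 2; remaining capacity is filled optimally with the others.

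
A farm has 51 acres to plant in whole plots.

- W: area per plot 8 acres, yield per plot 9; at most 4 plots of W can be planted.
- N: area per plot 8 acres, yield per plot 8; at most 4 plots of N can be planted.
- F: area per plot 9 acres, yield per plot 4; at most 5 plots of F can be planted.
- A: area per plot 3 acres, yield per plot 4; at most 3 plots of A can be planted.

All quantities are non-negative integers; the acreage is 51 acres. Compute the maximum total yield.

56

Take 4×W, 1×N, and 3×A: area 49 ≤ 51, yield 4·9 + 1·8 + 3·4 = 56.
A has the best ratio (4/3) and is taken to its limit of 3; remaining capacity is filled optimally with the others.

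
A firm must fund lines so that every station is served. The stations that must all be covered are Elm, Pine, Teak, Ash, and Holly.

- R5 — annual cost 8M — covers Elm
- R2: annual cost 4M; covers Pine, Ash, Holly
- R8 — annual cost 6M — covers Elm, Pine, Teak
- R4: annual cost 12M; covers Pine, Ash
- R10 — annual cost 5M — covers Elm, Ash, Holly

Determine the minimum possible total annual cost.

Choose R2 and R8: together they cover Elm, Pine, Teak, Ash, Holly — every station.
Total annual cost: 4 + 6 = 10.
No cover costs less than 10.

10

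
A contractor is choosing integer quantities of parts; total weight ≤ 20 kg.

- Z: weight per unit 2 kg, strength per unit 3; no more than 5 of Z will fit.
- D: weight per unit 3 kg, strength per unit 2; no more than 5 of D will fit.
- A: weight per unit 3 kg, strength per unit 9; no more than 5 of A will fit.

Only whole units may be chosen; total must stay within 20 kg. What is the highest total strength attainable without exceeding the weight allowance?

51

This is a bounded integer knapsack.
1×Z, 1×D, and 5×A: weight 20 ≤ 20, strength 1·3 + 1·2 + 5·9 = 50.
2×Z and 5×A: weight 19 ≤ 20, strength 2·3 + 5·9 = 51.
Best is 51.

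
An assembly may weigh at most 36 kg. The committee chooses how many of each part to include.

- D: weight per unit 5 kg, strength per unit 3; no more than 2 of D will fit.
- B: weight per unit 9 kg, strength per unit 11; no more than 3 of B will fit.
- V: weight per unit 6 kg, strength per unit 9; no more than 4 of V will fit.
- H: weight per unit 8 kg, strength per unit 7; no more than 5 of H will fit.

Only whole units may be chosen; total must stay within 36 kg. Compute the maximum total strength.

This is a bounded integer knapsack.
Take 2×B and 3×V: weight 36 ≤ 36, strength 2·11 + 3·9 = 49.
No other integer combination yields more.

49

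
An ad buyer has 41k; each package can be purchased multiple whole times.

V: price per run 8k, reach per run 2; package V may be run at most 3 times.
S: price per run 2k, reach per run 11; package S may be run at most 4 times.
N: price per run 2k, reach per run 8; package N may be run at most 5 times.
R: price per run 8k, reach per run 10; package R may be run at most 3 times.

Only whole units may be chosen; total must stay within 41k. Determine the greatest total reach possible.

106

This is a bounded integer knapsack.
Take 4×S, 4×N, and 3×R: price 40 ≤ 41, reach 4·11 + 4·8 + 3·10 = 106.
S has the best ratio (11/2) and is taken to its limit of 4; remaining capacity is filled optimally with the others.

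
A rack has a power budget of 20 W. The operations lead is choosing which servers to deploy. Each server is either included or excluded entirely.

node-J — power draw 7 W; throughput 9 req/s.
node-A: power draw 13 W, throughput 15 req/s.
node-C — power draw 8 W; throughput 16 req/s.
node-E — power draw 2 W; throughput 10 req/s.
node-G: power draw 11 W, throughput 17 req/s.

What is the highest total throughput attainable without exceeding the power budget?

Allowing fractional choices, the relaxed optimum would be about 41.5, but servers are indivisible.
node-C + node-G: power draw 8 + 11 = 19 ≤ 20, throughput 16 + 17 = 33.
node-J + node-E + node-G: power draw 7 + 2 + 11 = 20 ≤ 20, throughput 9 + 10 + 17 = 36.
node-J + node-C + node-E: power draw 7 + 8 + 2 = 17 ≤ 20, throughput 9 + 16 + 10 = 35.
Best is node-J, node-E, and node-G with total throughput 36.

36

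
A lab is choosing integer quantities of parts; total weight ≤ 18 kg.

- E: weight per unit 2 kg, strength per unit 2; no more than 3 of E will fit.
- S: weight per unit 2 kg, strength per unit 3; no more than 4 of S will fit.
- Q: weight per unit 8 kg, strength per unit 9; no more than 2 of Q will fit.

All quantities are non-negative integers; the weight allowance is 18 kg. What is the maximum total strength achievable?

23

2×E, 3×S, and 1×Q: weight 18 ≤ 18, strength 2·2 + 3·3 + 1·9 = 22.
1×E, 4×S, and 1×Q: weight 18 ≤ 18, strength 1·2 + 4·3 + 1·9 = 23.
Best is 23.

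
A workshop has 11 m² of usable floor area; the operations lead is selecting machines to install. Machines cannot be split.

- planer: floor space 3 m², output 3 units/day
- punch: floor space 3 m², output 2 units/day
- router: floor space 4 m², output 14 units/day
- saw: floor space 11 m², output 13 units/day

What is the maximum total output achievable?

This is an integer program with binary decision variables.
Take planer, punch, and router: floor space 3 + 3 + 4 = 10 ≤ 11, output 3 + 2 + 14 = 19.
No other feasible combination does better.

19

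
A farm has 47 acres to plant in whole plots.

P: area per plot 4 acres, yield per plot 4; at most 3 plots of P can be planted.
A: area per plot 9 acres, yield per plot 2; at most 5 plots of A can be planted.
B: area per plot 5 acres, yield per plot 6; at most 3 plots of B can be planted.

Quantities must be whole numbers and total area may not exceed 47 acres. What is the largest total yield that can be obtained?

Take 3×P, 2×A, and 3×B: area 45 ≤ 47, yield 3·4 + 2·2 + 3·6 = 34.
B has the best ratio (6/5) and is taken to its limit of 3; remaining capacity is filled optimally with the others.

34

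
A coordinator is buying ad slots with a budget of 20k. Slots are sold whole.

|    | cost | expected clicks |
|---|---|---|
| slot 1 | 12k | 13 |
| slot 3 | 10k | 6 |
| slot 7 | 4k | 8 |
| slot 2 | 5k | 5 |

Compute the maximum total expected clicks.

Allowing fractional choices, the relaxed optimum would be about 25.0, but ad slots are indivisible.
slot 3 + slot 7 + slot 2: cost 10 + 4 + 5 = 19 ≤ 20, expected clicks 6 + 8 + 5 = 19.
slot 1 + slot 2: cost 12 + 5 = 17 ≤ 20, expected clicks 13 + 5 = 18.
slot 1 + slot 7: cost 12 + 4 = 16 ≤ 20, expected clicks 13 + 8 = 21.
Best is slot 1 and slot 7 with total expected clicks 21.

21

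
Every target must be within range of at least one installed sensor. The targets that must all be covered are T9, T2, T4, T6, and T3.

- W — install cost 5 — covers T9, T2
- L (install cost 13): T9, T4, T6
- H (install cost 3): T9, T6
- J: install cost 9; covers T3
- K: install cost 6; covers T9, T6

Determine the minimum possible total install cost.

27

The greedy cost-per-new-target heuristic would pick H, W, J, and L for 30, but a cheaper cover exists.
Choose W, L, and J: together they cover T9, T2, T4, T6, T3 — every target.
Total install cost: 5 + 13 + 9 = 27.
No cover costs less than 27.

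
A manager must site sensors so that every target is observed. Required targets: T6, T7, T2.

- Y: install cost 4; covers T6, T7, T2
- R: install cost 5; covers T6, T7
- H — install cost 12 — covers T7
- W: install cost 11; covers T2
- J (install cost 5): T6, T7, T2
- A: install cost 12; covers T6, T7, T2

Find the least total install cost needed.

4

Y alone covers T6, T7, T2 — every target.
Total install cost: 4.
No cover costs less than 4.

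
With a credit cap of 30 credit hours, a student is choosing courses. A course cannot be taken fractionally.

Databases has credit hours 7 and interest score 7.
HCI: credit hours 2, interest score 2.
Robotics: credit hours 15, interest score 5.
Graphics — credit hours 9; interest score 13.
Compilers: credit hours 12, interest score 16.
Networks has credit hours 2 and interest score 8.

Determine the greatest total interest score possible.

44

Databases + HCI + Graphics + Compilers: credit hours 7 + 2 + 9 + 12 = 30 ≤ 30, interest score 7 + 2 + 13 + 16 = 38.
Databases + Graphics + Compilers + Networks: credit hours 7 + 9 + 12 + 2 = 30 ≤ 30, interest score 7 + 13 + 16 + 8 = 44.
HCI + Graphics + Compilers + Networks: credit hours 2 + 9 + 12 + 2 = 25 ≤ 30, interest score 2 + 13 + 16 + 8 = 39.
Best is Databases, Graphics, Compilers, and Networks with total interest score 44.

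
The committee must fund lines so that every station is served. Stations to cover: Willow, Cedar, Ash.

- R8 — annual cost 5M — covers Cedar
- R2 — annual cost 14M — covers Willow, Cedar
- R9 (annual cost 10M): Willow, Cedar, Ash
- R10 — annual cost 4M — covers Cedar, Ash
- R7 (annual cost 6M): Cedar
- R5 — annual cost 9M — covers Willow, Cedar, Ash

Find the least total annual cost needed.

R5 alone covers Willow, Cedar, Ash — every station.
Total annual cost: 9.

9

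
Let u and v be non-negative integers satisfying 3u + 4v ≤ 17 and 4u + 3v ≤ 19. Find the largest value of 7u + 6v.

34

Relaxing integrality, the LP optimum is 34.43 at (u,v) = (3.57, 1.57), which is not an integer point.
(u,v)=(4,1): 3·4+4·1=16≤17, 4·4+3·1=19≤19, objective 34.
(u,v)=(3,2): 3·3+4·2=17≤17, 4·3+3·2=18≤19, objective 33.
(u,v)=(4,0): 3·4+4·0=12≤17, 4·4+3·0=16≤19, objective 28.
(u,v)=(3,1): 3·3+4·1=13≤17, 4·3+3·1=15≤19, objective 27.
No feasible integer point exceeds 34.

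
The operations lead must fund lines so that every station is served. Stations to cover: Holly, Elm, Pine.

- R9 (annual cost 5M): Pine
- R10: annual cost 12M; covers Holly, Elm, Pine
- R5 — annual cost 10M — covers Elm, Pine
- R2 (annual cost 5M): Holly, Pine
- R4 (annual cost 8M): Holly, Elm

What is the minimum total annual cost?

R10 alone covers Holly, Elm, Pine — every station.
Total annual cost: 12.

12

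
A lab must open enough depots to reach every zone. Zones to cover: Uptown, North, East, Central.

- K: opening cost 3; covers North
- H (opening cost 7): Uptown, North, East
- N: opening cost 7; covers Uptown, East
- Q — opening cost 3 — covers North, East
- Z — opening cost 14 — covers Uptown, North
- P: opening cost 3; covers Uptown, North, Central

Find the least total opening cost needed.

Choose Q and P: together they cover Uptown, North, East, Central — every zone.
Total opening cost: 3 + 3 = 6.

6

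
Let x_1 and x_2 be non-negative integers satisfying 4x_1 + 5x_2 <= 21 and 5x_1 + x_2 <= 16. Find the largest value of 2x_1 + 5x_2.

20

The continuous relaxation peaks at (0, 4.2) with value 21.00; rounding to a feasible lattice point costs some objective.
(x_1,x_2)=(0,4): 4·0+5·4=20≤21, 5·0+1·4=4≤16, objective 20.
(x_1,x_2)=(1,3): 4·1+5·3=19≤21, 5·1+1·3=8≤16, objective 17.
(x_1,x_2)=(0,3): 4·0+5·3=15≤21, 5·0+1·3=3≤16, objective 15.
Maximum is 20 at (x_1,x_2)=(0,4).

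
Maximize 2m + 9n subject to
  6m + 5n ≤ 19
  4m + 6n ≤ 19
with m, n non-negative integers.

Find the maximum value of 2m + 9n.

Relaxing integrality, the LP optimum is 28.50 at (m,n) = (0, 3.17), which is not an integer point.
(m,n)=(0,3) is feasible, giving 27.
(m,n)=(1,2) is feasible, giving 20.
(m,n)=(0,2) is feasible, giving 18.
Maximum is 27 at (m,n)=(0,3).

27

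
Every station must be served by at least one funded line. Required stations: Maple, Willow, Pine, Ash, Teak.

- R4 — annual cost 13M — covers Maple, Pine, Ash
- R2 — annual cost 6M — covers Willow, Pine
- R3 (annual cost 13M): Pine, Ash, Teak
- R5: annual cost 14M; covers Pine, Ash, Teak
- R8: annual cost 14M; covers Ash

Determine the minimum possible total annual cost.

32

This is an integer covering problem.
Choose R4, R2, and R3: together they cover Maple, Willow, Pine, Ash, Teak — every station.
Total annual cost: 13 + 6 + 13 = 32.
No cover costs less than 32.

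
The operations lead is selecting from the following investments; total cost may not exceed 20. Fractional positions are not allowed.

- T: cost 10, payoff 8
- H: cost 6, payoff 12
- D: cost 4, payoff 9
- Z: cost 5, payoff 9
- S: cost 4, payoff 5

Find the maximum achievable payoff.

35

This is a 0-1 knapsack instance.
Allowing fractional choices, the relaxed optimum would be about 35.8, but investments are indivisible.
T + H + D: cost 10 + 6 + 4 = 20 ≤ 20, payoff 8 + 12 + 9 = 29.
H + D + Z + S: cost 6 + 4 + 5 + 4 = 19 ≤ 20, payoff 12 + 9 + 9 + 5 = 35.
H + D + Z: cost 6 + 4 + 5 = 15 ≤ 20, payoff 12 + 9 + 9 = 30.
Best is H, D, Z, and S with total payoff 35.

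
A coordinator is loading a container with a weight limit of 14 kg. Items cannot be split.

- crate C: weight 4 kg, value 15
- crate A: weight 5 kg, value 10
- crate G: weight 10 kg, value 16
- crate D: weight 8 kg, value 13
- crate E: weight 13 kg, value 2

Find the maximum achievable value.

31

Treat it as a binary knapsack problem.
Allowing fractional choices, the relaxed optimum would be about 33.1, but items are indivisible.
crate C + crate A: weight 4 + 5 = 9 ≤ 14, value 15 + 10 = 25.
crate C + crate G: weight 4 + 10 = 14 ≤ 14, value 15 + 16 = 31.
crate C + crate D: weight 4 + 8 = 12 ≤ 14, value 15 + 13 = 28.
Best is crate C and crate G with total value 31.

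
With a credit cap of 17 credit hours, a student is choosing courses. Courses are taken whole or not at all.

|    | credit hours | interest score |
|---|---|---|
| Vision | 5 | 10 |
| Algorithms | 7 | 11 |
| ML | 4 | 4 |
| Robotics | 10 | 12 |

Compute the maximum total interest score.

This is an integer program with binary decision variables.
Allowing fractional choices, the relaxed optimum would be about 27.0, but courses are indivisible.
Vision + Robotics: credit hours 5 + 10 = 15 ≤ 17, interest score 10 + 12 = 22.
Algorithms + Robotics: credit hours 7 + 10 = 17 ≤ 17, interest score 11 + 12 = 23.
Vision + Algorithms + ML: credit hours 5 + 7 + 4 = 16 ≤ 17, interest score 10 + 11 + 4 = 25.
Best is Vision, Algorithms, and ML with total interest score 25.

25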